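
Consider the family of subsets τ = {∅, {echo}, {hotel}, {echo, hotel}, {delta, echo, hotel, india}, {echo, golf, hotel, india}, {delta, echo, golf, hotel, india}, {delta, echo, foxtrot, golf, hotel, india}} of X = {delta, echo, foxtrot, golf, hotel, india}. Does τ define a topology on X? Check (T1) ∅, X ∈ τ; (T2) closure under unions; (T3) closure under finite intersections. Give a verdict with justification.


τ is NOT a topology on X.

Axiom (T1): ∅ ∈ τ? Yes; X ∈ τ? Yes.
Axiom (T2/T3): check pairwise unions and intersections of members of τ.
Counterexample for (T3): {delta, echo, hotel, india} ∩ {echo, golf, hotel, india} = {echo, hotel, india} ∉ τ. Therefore τ is NOT a topology.


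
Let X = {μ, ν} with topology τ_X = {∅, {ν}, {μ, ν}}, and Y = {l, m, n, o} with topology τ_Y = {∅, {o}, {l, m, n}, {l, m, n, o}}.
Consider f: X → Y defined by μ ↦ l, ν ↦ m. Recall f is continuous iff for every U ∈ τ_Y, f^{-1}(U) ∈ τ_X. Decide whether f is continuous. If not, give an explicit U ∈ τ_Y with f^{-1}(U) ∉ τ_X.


f IS continuous.

Compute f^{-1}(U) for each U ∈ τ_Y:
  U = ∅: f^{-1}(U) = ∅ ∈ τ_X ✓.
  U = {o}: f^{-1}(U) = ∅ ∈ τ_X ✓.
  U = {l, m, n}: f^{-1}(U) = {μ, ν} ∈ τ_X ✓.
  U = {l, m, n, o}: f^{-1}(U) = {μ, ν} ∈ τ_X ✓.
Every preimage lies in τ_X, so f IS continuous.


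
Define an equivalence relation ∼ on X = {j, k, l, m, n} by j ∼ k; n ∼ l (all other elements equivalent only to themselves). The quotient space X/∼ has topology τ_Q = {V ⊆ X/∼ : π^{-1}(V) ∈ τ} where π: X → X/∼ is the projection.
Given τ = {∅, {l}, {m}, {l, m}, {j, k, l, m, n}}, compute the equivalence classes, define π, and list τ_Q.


X/∼ = {[j=k], [l=n], [m]}; |τ_Q| = 3.

Equivalence classes: [j=k], [l=n], [m].
Quotient map π: X → X/∼ sends j ↦ [j=k], k ↦ [j=k], l ↦ [l=n], m ↦ [m], n ↦ [l=n].
For each subset V ⊆ X/∼, compute π^{-1}(V) ⊆ X and check whether π^{-1}(V) ∈ τ. V is open in τ_Q iff π^{-1}(V) ∈ τ.
  V = {}: π^{-1}(V) = ∅ ∈ τ ✓.
  V = {[j=k]}: π^{-1}(V) = {j, k} ∉ τ ✗.
  V = {[l=n]}: π^{-1}(V) = {l, n} ∉ τ ✗.
  V = {[j=k], [l=n]}: π^{-1}(V) = {j, k, l, n} ∉ τ ✗.
  V = {[m]}: π^{-1}(V) = {m} ∈ τ ✓.
  V = {[j=k], [m]}: π^{-1}(V) = {j, k, m} ∉ τ ✗.
  V = {[l=n], [m]}: π^{-1}(V) = {l, m, n} ∉ τ ✗.
  V = {[j=k], [l=n], [m]}: π^{-1}(V) = {j, k, l, m, n} ∈ τ ✓.
Open sets in the quotient: τ_Q = {{}, {[m]}, {[j=k], [l=n], [m]}} (3 elements).


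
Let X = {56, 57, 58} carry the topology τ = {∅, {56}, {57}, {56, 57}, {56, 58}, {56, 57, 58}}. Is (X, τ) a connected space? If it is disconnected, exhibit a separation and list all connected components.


(X, τ) is disconnected; components = [{57}, {56, 58}].

Find clopen sets (U ∈ τ with X ∖ U ∈ τ):
  U = ∅, X ∖ U = {56, 57, 58} — both open, so U is clopen.
  U = {57}, X ∖ U = {56, 58} — both open, so U is clopen.
  U = {56, 58}, X ∖ U = {57} — both open, so U is clopen.
  U = {56, 57, 58}, X ∖ U = ∅ — both open, so U is clopen.
Nontrivial clopen(s) exist: e.g. {57}. So (X, τ) is disconnected.
Compute connected components by grouping points that agree on all clopens:
  component: {57}
  component: {56, 58}


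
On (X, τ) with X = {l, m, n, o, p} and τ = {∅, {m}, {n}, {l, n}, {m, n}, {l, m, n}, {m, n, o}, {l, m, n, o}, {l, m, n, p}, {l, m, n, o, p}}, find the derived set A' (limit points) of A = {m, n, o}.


A' = {l, o, p}

For each x ∈ X, list the open sets U ∈ τ with x ∈ U, then check whether U ∩ (A ∖ {x}) ≠ ∅ for every such U.
  x = l: opens ∋ x are {l, n}, {l, m, n}, {l, m, n, o}, {l, m, n, p}, {l, m, n, o, p}; each meets A ∖ {l}, so x IS a limit point.
  x = m: open {m} ∋ x has {m} ∩ (A ∖ {m}) = ∅, so x is NOT a limit point.
  x = n: open {n} ∋ x has {n} ∩ (A ∖ {n}) = ∅, so x is NOT a limit point.
  x = o: opens ∋ x are {m, n, o}, {l, m, n, o}, {l, m, n, o, p}; each meets A ∖ {o}, so x IS a limit point.
  x = p: opens ∋ x are {l, m, n, p}, {l, m, n, o, p}; each meets A ∖ {p}, so x IS a limit point.
Collecting: A' = {l, o, p}.


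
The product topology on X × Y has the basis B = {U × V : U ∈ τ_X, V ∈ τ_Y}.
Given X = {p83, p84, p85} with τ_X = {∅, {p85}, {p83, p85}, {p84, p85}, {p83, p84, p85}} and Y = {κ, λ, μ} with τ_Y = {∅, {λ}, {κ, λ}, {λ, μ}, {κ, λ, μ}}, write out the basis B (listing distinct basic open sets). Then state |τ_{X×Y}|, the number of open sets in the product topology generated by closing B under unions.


Basis B = {∅ × ∅, {p85} × {λ}, {p83, p85} × {λ}, {p84, p85} × {λ}, {p85} × {κ, λ}, {p85} × {λ, μ}, {p83, p84, p85} × {λ}, {p85} × {κ, λ, μ}, {p83, p85} × {κ, λ}, {p83, p85} × {λ, μ}, {p84, p85} × {κ, λ}, {p84, p85} × {λ, μ}, {p83, p85} × {κ, λ, μ}, {p83, p84, p85} × {κ, λ}, {p83, p84, p85} × {λ, μ}, {p84, p85} × {κ, λ, μ}, {p83, p84, p85} × {κ, λ, μ}}; |τ_{X×Y}| = 48.

Enumerate products U × V with U ∈ τ_X, V ∈ τ_Y (deduplicated):
  ∅ × ∅ = {} (∅)
  {p85} × {λ} = {(p85,λ)}
  {p83, p85} × {λ} = {(p83,λ), (p85,λ)}
  {p84, p85} × {λ} = {(p84,λ), (p85,λ)}
  {p85} × {κ, λ} = {(p85,κ), (p85,λ)}
  {p85} × {λ, μ} = {(p85,λ), (p85,μ)}
  {p83, p84, p85} × {λ} = {(p83,λ), (p84,λ), (p85,λ)}
  {p85} × {κ, λ, μ} = {(p85,κ), (p85,λ), (p85,μ)}
  {p83, p85} × {κ, λ} = {(p83,κ), (p83,λ), (p85,κ), (p85,λ)}
  {p83, p85} × {λ, μ} = {(p83,λ), (p83,μ), (p85,λ), (p85,μ)}
  {p84, p85} × {κ, λ} = {(p84,κ), (p84,λ), (p85,κ), (p85,λ)}
  {p84, p85} × {λ, μ} = {(p84,λ), (p84,μ), (p85,λ), (p85,μ)}
  {p83, p85} × {κ, λ, μ} = {(p83,κ), (p83,λ), (p83,μ), (p85,κ), (p85,λ), (p85,μ)}
  {p83, p84, p85} × {κ, λ} = {(p83,κ), (p83,λ), (p84,κ), (p84,λ), (p85,κ), (p85,λ)}
  {p83, p84, p85} × {λ, μ} = {(p83,λ), (p83,μ), (p84,λ), (p84,μ), (p85,λ), (p85,μ)}
  {p84, p85} × {κ, λ, μ} = {(p84,κ), (p84,λ), (p84,μ), (p85,κ), (p85,λ), (p85,μ)}
  {p83, p84, p85} × {κ, λ, μ} = {(p83,κ), (p83,λ), (p83,μ), (p84,κ), (p84,λ), (p84,μ), (p85,κ), (p85,λ), (p85,μ)}
These 17 distinct sets form the basis B.
Close under arbitrary unions to get τ_{X×Y}; counting gives |τ_{X×Y}| = 48.


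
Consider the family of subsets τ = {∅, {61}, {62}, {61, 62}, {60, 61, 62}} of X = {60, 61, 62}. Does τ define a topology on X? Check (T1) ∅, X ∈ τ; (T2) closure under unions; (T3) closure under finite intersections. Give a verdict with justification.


τ IS a topology on X.

Axiom (T1): ∅ ∈ τ? Yes; X ∈ τ? Yes.
Axiom (T2/T3): check pairwise unions and intersections of members of τ.
All pairwise intersections and unions checked — each lies in τ. Therefore τ satisfies (T1), (T2), (T3): it IS a topology on X.


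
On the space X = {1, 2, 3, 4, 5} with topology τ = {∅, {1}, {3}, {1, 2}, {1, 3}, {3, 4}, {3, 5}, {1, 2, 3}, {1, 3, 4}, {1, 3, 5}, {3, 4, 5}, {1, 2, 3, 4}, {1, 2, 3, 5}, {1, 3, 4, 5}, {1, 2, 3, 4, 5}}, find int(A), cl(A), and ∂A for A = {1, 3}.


int(A) = {1, 3}, cl(A) = {1, 2, 3, 4, 5}, ∂A = {2, 4, 5}.

Closed sets in (X, τ) are complements of opens:
  closed(X, τ) = {∅, {2}, {4}, {5}, {1, 2}, {2, 4}, {2, 5}, {4, 5}, {1, 2, 4}, {1, 2, 5}, {2, 4, 5}, {3, 4, 5}, {1, 2, 4, 5}, {2, 3, 4, 5}, {1, 2, 3, 4, 5}}.
int(A) = ⋃ {U ∈ τ : U ⊆ A}. Opens contained in A: ∅, {1}, {3}, {1, 3}.
Taking the union of these: int(A) = {1, 3}.
cl(A) = ⋂ {C closed : A ⊆ C}. Closed sets containing A: {1, 2, 3, 4, 5}.
Intersecting these: cl(A) = {1, 2, 3, 4, 5}.
∂A = cl(A) ∖ int(A) = {1, 2, 3, 4, 5} ∖ {1, 3} = {2, 4, 5}.


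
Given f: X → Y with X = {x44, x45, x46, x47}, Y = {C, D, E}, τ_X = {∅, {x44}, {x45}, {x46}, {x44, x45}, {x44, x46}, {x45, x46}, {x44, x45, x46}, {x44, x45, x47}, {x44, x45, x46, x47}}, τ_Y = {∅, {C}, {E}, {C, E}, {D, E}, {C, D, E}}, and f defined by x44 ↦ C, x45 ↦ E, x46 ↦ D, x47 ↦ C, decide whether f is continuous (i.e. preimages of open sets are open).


f is NOT continuous.

Compute f^{-1}(U) for each U ∈ τ_Y:
  U = ∅: f^{-1}(U) = ∅ ∈ τ_X ✓.
  U = {C}: f^{-1}(U) = {x44, x47} ∉ τ_X ✗.
  U = {E}: f^{-1}(U) = {x45} ∈ τ_X ✓.
  U = {C, E}: f^{-1}(U) = {x44, x45, x47} ∈ τ_X ✓.
  U = {D, E}: f^{-1}(U) = {x45, x46} ∈ τ_X ✓.
  U = {C, D, E}: f^{-1}(U) = {x44, x45, x46, x47} ∈ τ_X ✓.
Found U = {C} with f^{-1}(U) = {x44, x47} not in τ_X. Therefore f is NOT continuous.


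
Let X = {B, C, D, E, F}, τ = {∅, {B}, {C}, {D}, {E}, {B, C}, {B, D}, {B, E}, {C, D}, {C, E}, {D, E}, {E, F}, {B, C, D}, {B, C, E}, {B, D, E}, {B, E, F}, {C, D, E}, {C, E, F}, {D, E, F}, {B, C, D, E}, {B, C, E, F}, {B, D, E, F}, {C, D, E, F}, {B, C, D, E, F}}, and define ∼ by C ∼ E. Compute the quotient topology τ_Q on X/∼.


X/∼ = {[B], [C=E], [D], [F]}; |τ_Q| = 12.

Equivalence classes: [B], [C=E], [D], [F].
Quotient map π: X → X/∼ sends B ↦ [B], C ↦ [C=E], D ↦ [D], E ↦ [C=E], F ↦ [F].
For each subset V ⊆ X/∼, compute π^{-1}(V) ⊆ X and check whether π^{-1}(V) ∈ τ. V is open in τ_Q iff π^{-1}(V) ∈ τ.
  V = {}: π^{-1}(V) = ∅ ∈ τ ✓.
  V = {[B]}: π^{-1}(V) = {B} ∈ τ ✓.
  V = {[C=E]}: π^{-1}(V) = {C, E} ∈ τ ✓.
  V = {[B], [C=E]}: π^{-1}(V) = {B, C, E} ∈ τ ✓.
  V = {[D]}: π^{-1}(V) = {D} ∈ τ ✓.
  V = {[B], [D]}: π^{-1}(V) = {B, D} ∈ τ ✓.
  V = {[C=E], [D]}: π^{-1}(V) = {C, D, E} ∈ τ ✓.
  V = {[B], [C=E], [D]}: π^{-1}(V) = {B, C, D, E} ∈ τ ✓.
  V = {[F]}: π^{-1}(V) = {F} ∉ τ ✗.
  V = {[B], [F]}: π^{-1}(V) = {B, F} ∉ τ ✗.
  V = {[C=E], [F]}: π^{-1}(V) = {C, E, F} ∈ τ ✓.
  V = {[B], [C=E], [F]}: π^{-1}(V) = {B, C, E, F} ∈ τ ✓.
  V = {[D], [F]}: π^{-1}(V) = {D, F} ∉ τ ✗.
  V = {[B], [D], [F]}: π^{-1}(V) = {B, D, F} ∉ τ ✗.
  V = {[C=E], [D], [F]}: π^{-1}(V) = {C, D, E, F} ∈ τ ✓.
  V = {[B], [C=E], [D], [F]}: π^{-1}(V) = {B, C, D, E, F} ∈ τ ✓.
Open sets in the quotient: τ_Q = {{}, {[B]}, {[C=E]}, {[B], [C=E]}, {[D]}, {[B], [D]}, {[C=E], [D]}, {[B], [C=E], [D]}, {[C=E], [F]}, {[B], [C=E], [F]}, {[C=E], [D], [F]}, {[B], [C=E], [D], [F]}} (12 elements).


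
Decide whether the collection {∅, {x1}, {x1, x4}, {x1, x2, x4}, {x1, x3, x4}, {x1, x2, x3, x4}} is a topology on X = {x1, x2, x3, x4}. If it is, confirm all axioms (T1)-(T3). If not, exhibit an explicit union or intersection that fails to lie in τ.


τ IS a topology on X.

Axiom (T1): ∅ ∈ τ? Yes; X ∈ τ? Yes.
Axiom (T2/T3): check pairwise unions and intersections of members of τ.
All pairwise intersections and unions checked — each lies in τ. Therefore τ satisfies (T1), (T2), (T3): it IS a topology on X.


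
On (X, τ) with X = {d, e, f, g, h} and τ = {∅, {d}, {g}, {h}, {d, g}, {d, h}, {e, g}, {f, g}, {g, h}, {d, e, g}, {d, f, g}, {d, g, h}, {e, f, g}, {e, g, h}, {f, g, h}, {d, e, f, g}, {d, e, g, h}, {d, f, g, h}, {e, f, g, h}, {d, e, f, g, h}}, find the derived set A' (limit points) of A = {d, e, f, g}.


A' = {e, f}

For each x ∈ X, list the open sets U ∈ τ with x ∈ U, then check whether U ∩ (A ∖ {x}) ≠ ∅ for every such U.
  x = d: open {d} ∋ x has {d} ∩ (A ∖ {d}) = ∅, so x is NOT a limit point.
  x = e: opens ∋ x are {e, g}, {d, e, g}, {e, f, g}, {e, g, h}, {d, e, f, g}, {d, e, g, h}, {e, f, g, h}, {d, e, f, g, h}; each meets A ∖ {e}, so x IS a limit point.
  x = f: opens ∋ x are {f, g}, {d, f, g}, {e, f, g}, {f, g, h}, {d, e, f, g}, {d, f, g, h}, {e, f, g, h}, {d, e, f, g, h}; each meets A ∖ {f}, so x IS a limit point.
  x = g: open {g} ∋ x has {g} ∩ (A ∖ {g}) = ∅, so x is NOT a limit point.
  x = h: open {h} ∋ x has {h} ∩ (A ∖ {h}) = ∅, so x is NOT a limit point.
Collecting: A' = {e, f}.


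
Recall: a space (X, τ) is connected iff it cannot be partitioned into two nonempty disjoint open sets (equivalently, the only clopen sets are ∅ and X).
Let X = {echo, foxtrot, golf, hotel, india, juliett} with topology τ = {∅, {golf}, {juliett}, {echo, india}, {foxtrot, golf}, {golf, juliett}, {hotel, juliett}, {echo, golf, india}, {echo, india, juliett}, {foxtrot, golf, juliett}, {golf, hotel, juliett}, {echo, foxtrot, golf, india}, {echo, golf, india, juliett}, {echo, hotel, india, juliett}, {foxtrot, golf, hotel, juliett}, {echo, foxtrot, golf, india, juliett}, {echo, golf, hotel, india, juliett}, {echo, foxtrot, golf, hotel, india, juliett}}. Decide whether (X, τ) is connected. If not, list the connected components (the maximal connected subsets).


(X, τ) is disconnected; components = [{echo, india}, {foxtrot, golf}, {hotel, juliett}].

Find clopen sets (U ∈ τ with X ∖ U ∈ τ):
  U = ∅, X ∖ U = {echo, foxtrot, golf, hotel, india, juliett} — both open, so U is clopen.
  U = {echo, india}, X ∖ U = {foxtrot, golf, hotel, juliett} — both open, so U is clopen.
  U = {foxtrot, golf}, X ∖ U = {echo, hotel, india, juliett} — both open, so U is clopen.
  U = {hotel, juliett}, X ∖ U = {echo, foxtrot, golf, india} — both open, so U is clopen.
  U = {echo, foxtrot, golf, india}, X ∖ U = {hotel, juliett} — both open, so U is clopen.
  U = {echo, hotel, india, juliett}, X ∖ U = {foxtrot, golf} — both open, so U is clopen.
  U = {foxtrot, golf, hotel, juliett}, X ∖ U = {echo, india} — both open, so U is clopen.
  U = {echo, foxtrot, golf, hotel, india, juliett}, X ∖ U = ∅ — both open, so U is clopen.
Nontrivial clopen(s) exist: e.g. {foxtrot, golf}. So (X, τ) is disconnected.
Compute connected components by grouping points that agree on all clopens:
  component: {echo, india}
  component: {foxtrot, golf}
  component: {hotel, juliett}


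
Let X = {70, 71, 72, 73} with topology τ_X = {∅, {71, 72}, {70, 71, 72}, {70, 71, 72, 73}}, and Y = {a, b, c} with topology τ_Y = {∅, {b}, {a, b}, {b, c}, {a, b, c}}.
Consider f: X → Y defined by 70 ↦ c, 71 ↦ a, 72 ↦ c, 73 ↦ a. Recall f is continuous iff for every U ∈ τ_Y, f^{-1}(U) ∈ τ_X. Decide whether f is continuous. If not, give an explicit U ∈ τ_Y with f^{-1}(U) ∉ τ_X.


f is NOT continuous.

Compute f^{-1}(U) for each U ∈ τ_Y:
  U = ∅: f^{-1}(U) = ∅ ∈ τ_X ✓.
  U = {b}: f^{-1}(U) = ∅ ∈ τ_X ✓.
  U = {a, b}: f^{-1}(U) = {71, 73} ∉ τ_X ✗.
  U = {b, c}: f^{-1}(U) = {70, 72} ∉ τ_X ✗.
  U = {a, b, c}: f^{-1}(U) = {70, 71, 72, 73} ∈ τ_X ✓.
Found U = {a, b} with f^{-1}(U) = {71, 73} not in τ_X. Therefore f is NOT continuous.


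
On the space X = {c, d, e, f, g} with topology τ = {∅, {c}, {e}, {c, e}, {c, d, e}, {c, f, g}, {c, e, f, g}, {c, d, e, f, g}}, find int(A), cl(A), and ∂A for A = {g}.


int(A) = ∅, cl(A) = {f, g}, ∂A = {f, g}.

Closed sets in (X, τ) are complements of opens:
  closed(X, τ) = {∅, {d}, {d, e}, {f, g}, {d, f, g}, {c, d, f, g}, {d, e, f, g}, {c, d, e, f, g}}.
int(A) = ⋃ {U ∈ τ : U ⊆ A}. Opens contained in A: ∅.
Taking the union of these: int(A) = ∅.
cl(A) = ⋂ {C closed : A ⊆ C}. Closed sets containing A: {f, g}, {d, f, g}, {c, d, f, g}, {d, e, f, g}, {c, d, e, f, g}.
Intersecting these: cl(A) = {f, g}.
∂A = cl(A) ∖ int(A) = {f, g} ∖ ∅ = {f, g}.


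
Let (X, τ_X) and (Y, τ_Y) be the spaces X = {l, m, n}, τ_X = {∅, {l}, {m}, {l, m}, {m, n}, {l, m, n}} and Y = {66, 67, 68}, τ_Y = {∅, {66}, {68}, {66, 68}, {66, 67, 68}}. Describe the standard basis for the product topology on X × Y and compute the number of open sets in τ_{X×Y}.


Basis B = {∅ × ∅, {l} × {66}, {l} × {68}, {m} × {66}, {m} × {68}, {l} × {66, 68}, {l, m} × {66}, {l, m} × {68}, {m} × {66, 68}, {m, n} × {66}, {m, n} × {68}, {l} × {66, 67, 68}, {l, m, n} × {66}, {l, m, n} × {68}, {m} × {66, 67, 68}, {l, m} × {66, 68}, {m, n} × {66, 68}, {l, m} × {66, 67, 68}, {l, m, n} × {66, 68}, {m, n} × {66, 67, 68}, {l, m, n} × {66, 67, 68}}; |τ_{X×Y}| = 70.

Enumerate products U × V with U ∈ τ_X, V ∈ τ_Y (deduplicated):
  ∅ × ∅ = {} (∅)
  {l} × {66} = {(l,66)}
  {l} × {68} = {(l,68)}
  {m} × {66} = {(m,66)}
  {m} × {68} = {(m,68)}
  {l} × {66, 68} = {(l,66), (l,68)}
  {l, m} × {66} = {(l,66), (m,66)}
  {l, m} × {68} = {(l,68), (m,68)}
  {m} × {66, 68} = {(m,66), (m,68)}
  {m, n} × {66} = {(m,66), (n,66)}
  {m, n} × {68} = {(m,68), (n,68)}
  {l} × {66, 67, 68} = {(l,66), (l,67), (l,68)}
  {l, m, n} × {66} = {(l,66), (m,66), (n,66)}
  {l, m, n} × {68} = {(l,68), (m,68), (n,68)}
  {m} × {66, 67, 68} = {(m,66), (m,67), (m,68)}
  {l, m} × {66, 68} = {(l,66), (l,68), (m,66), (m,68)}
  {m, n} × {66, 68} = {(m,66), (m,68), (n,66), (n,68)}
  {l, m} × {66, 67, 68} = {(l,66), (l,67), (l,68), (m,66), (m,67), (m,68)}
  {l, m, n} × {66, 68} = {(l,66), (l,68), (m,66), (m,68), (n,66), (n,68)}
  {m, n} × {66, 67, 68} = {(m,66), (m,67), (m,68), (n,66), (n,67), (n,68)}
  {l, m, n} × {66, 67, 68} = {(l,66), (l,67), (l,68), (m,66), (m,67), (m,68), (n,66), (n,67), (n,68)}
These 21 distinct sets form the basis B.
Close under arbitrary unions to get τ_{X×Y}; counting gives |τ_{X×Y}| = 70.


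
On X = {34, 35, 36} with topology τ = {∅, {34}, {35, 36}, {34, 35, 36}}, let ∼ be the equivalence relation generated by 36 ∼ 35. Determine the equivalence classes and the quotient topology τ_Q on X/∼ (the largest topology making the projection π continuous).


X/∼ = {[34], [35=36]}; |τ_Q| = 4.

Equivalence classes: [34], [35=36].
Quotient map π: X → X/∼ sends 34 ↦ [34], 35 ↦ [35=36], 36 ↦ [35=36].
For each subset V ⊆ X/∼, compute π^{-1}(V) ⊆ X and check whether π^{-1}(V) ∈ τ. V is open in τ_Q iff π^{-1}(V) ∈ τ.
  V = {}: π^{-1}(V) = ∅ ∈ τ ✓.
  V = {[34]}: π^{-1}(V) = {34} ∈ τ ✓.
  V = {[35=36]}: π^{-1}(V) = {35, 36} ∈ τ ✓.
  V = {[34], [35=36]}: π^{-1}(V) = {34, 35, 36} ∈ τ ✓.
Open sets in the quotient: τ_Q = {{}, {[34]}, {[35=36]}, {[34], [35=36]}} (4 elements).


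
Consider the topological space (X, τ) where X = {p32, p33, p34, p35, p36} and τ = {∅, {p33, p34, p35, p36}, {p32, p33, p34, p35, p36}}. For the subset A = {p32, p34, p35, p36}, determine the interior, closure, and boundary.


int(A) = ∅, cl(A) = {p32, p33, p34, p35, p36}, ∂A = {p32, p33, p34, p35, p36}.

Closed sets in (X, τ) are complements of opens:
  closed(X, τ) = {∅, {p32}, {p32, p33, p34, p35, p36}}.
int(A) = ⋃ {U ∈ τ : U ⊆ A}. Opens contained in A: ∅.
Taking the union of these: int(A) = ∅.
cl(A) = ⋂ {C closed : A ⊆ C}. Closed sets containing A: {p32, p33, p34, p35, p36}.
Intersecting these: cl(A) = {p32, p33, p34, p35, p36}.
∂A = cl(A) ∖ int(A) = {p32, p33, p34, p35, p36} ∖ ∅ = {p32, p33, p34, p35, p36}.


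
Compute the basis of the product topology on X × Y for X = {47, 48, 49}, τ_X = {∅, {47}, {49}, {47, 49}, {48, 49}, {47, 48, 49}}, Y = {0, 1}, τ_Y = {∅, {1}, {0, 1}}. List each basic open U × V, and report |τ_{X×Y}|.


Basis B = {∅ × ∅, {47} × {1}, {49} × {1}, {47} × {0, 1}, {47, 49} × {1}, {48, 49} × {1}, {49} × {0, 1}, {47, 48, 49} × {1}, {47, 49} × {0, 1}, {48, 49} × {0, 1}, {47, 48, 49} × {0, 1}}; |τ_{X×Y}| = 18.

Enumerate products U × V with U ∈ τ_X, V ∈ τ_Y (deduplicated):
  ∅ × ∅ = {} (∅)
  {47} × {1} = {(47,1)}
  {49} × {1} = {(49,1)}
  {47} × {0, 1} = {(47,0), (47,1)}
  {47, 49} × {1} = {(47,1), (49,1)}
  {48, 49} × {1} = {(48,1), (49,1)}
  {49} × {0, 1} = {(49,0), (49,1)}
  {47, 48, 49} × {1} = {(47,1), (48,1), (49,1)}
  {47, 49} × {0, 1} = {(47,0), (47,1), (49,0), (49,1)}
  {48, 49} × {0, 1} = {(48,0), (48,1), (49,0), (49,1)}
  {47, 48, 49} × {0, 1} = {(47,0), (47,1), (48,0), (48,1), (49,0), (49,1)}
These 11 distinct sets form the basis B.
Close under arbitrary unions to get τ_{X×Y}; counting gives |τ_{X×Y}| = 18.


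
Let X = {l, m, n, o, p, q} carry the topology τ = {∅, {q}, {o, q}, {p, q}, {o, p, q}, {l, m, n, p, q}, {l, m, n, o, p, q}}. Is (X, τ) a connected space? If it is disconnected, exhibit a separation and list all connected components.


(X, τ) is connected.

Find clopen sets (U ∈ τ with X ∖ U ∈ τ):
  U = ∅, X ∖ U = {l, m, n, o, p, q} — both open, so U is clopen.
  U = {l, m, n, o, p, q}, X ∖ U = ∅ — both open, so U is clopen.
Only trivial clopens (∅ and X) exist, so (X, τ) is connected.
Compute connected components by grouping points that agree on all clopens:
  component: {l, m, n, o, p, q}


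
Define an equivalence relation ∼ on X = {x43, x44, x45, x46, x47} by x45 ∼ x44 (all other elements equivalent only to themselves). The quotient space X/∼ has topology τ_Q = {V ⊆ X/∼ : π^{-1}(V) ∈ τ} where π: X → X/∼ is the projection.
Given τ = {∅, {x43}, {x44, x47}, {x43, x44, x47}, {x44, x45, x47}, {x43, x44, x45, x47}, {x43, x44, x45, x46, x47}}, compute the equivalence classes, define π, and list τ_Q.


X/∼ = {[x43], [x44=x45], [x46], [x47]}; |τ_Q| = 5.

Equivalence classes: [x43], [x44=x45], [x46], [x47].
Quotient map π: X → X/∼ sends x43 ↦ [x43], x44 ↦ [x44=x45], x45 ↦ [x44=x45], x46 ↦ [x46], x47 ↦ [x47].
For each subset V ⊆ X/∼, compute π^{-1}(V) ⊆ X and check whether π^{-1}(V) ∈ τ. V is open in τ_Q iff π^{-1}(V) ∈ τ.
  V = {}: π^{-1}(V) = ∅ ∈ τ ✓.
  V = {[x43]}: π^{-1}(V) = {x43} ∈ τ ✓.
  V = {[x44=x45]}: π^{-1}(V) = {x44, x45} ∉ τ ✗.
  V = {[x43], [x44=x45]}: π^{-1}(V) = {x43, x44, x45} ∉ τ ✗.
  V = {[x46]}: π^{-1}(V) = {x46} ∉ τ ✗.
  V = {[x43], [x46]}: π^{-1}(V) = {x43, x46} ∉ τ ✗.
  V = {[x44=x45], [x46]}: π^{-1}(V) = {x44, x45, x46} ∉ τ ✗.
  V = {[x43], [x44=x45], [x46]}: π^{-1}(V) = {x43, x44, x45, x46} ∉ τ ✗.
  V = {[x47]}: π^{-1}(V) = {x47} ∉ τ ✗.
  V = {[x43], [x47]}: π^{-1}(V) = {x43, x47} ∉ τ ✗.
  V = {[x44=x45], [x47]}: π^{-1}(V) = {x44, x45, x47} ∈ τ ✓.
  V = {[x43], [x44=x45], [x47]}: π^{-1}(V) = {x43, x44, x45, x47} ∈ τ ✓.
  V = {[x46], [x47]}: π^{-1}(V) = {x46, x47} ∉ τ ✗.
  V = {[x43], [x46], [x47]}: π^{-1}(V) = {x43, x46, x47} ∉ τ ✗.
  V = {[x44=x45], [x46], [x47]}: π^{-1}(V) = {x44, x45, x46, x47} ∉ τ ✗.
  V = {[x43], [x44=x45], [x46], [x47]}: π^{-1}(V) = {x43, x44, x45, x46, x47} ∈ τ ✓.
Open sets in the quotient: τ_Q = {{}, {[x43]}, {[x44=x45], [x47]}, {[x43], [x44=x45], [x47]}, {[x43], [x44=x45], [x46], [x47]}} (5 elements).


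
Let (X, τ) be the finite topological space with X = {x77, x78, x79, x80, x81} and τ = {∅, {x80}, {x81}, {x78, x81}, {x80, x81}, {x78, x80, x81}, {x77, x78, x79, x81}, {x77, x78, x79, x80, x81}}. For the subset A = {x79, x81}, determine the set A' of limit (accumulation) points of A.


A' = {x77, x78, x79}

For each x ∈ X, list the open sets U ∈ τ with x ∈ U, then check whether U ∩ (A ∖ {x}) ≠ ∅ for every such U.
  x = x77: opens ∋ x are {x77, x78, x79, x81}, {x77, x78, x79, x80, x81}; each meets A ∖ {x77}, so x IS a limit point.
  x = x78: opens ∋ x are {x78, x81}, {x78, x80, x81}, {x77, x78, x79, x81}, {x77, x78, x79, x80, x81}; each meets A ∖ {x78}, so x IS a limit point.
  x = x79: opens ∋ x are {x77, x78, x79, x81}, {x77, x78, x79, x80, x81}; each meets A ∖ {x79}, so x IS a limit point.
  x = x80: open {x80} ∋ x has {x80} ∩ (A ∖ {x80}) = ∅, so x is NOT a limit point.
  x = x81: open {x81} ∋ x has {x81} ∩ (A ∖ {x81}) = ∅, so x is NOT a limit point.
Collecting: A' = {x77, x78, x79}.


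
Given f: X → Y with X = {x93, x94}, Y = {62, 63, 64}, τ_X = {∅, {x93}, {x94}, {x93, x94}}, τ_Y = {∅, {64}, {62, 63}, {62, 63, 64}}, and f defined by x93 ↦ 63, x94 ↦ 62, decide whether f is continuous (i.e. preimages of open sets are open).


f IS continuous.

Compute f^{-1}(U) for each U ∈ τ_Y:
  U = ∅: f^{-1}(U) = ∅ ∈ τ_X ✓.
  U = {64}: f^{-1}(U) = ∅ ∈ τ_X ✓.
  U = {62, 63}: f^{-1}(U) = {x93, x94} ∈ τ_X ✓.
  U = {62, 63, 64}: f^{-1}(U) = {x93, x94} ∈ τ_X ✓.
Every preimage lies in τ_X, so f IS continuous.


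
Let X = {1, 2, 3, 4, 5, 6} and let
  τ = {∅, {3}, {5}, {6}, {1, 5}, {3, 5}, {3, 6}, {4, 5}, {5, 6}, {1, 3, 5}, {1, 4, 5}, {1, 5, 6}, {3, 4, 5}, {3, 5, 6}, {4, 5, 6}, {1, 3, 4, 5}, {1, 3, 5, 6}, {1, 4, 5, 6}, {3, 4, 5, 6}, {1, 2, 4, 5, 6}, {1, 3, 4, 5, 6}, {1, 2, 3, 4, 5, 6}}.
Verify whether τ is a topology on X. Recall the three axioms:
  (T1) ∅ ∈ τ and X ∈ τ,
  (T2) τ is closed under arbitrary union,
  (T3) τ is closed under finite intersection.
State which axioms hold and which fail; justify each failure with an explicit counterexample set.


τ IS a topology on X.

Axiom (T1): ∅ ∈ τ? Yes; X ∈ τ? Yes.
Axiom (T2/T3): check pairwise unions and intersections of members of τ.
All pairwise intersections and unions checked — each lies in τ. Therefore τ satisfies (T1), (T2), (T3): it IS a topology on X.


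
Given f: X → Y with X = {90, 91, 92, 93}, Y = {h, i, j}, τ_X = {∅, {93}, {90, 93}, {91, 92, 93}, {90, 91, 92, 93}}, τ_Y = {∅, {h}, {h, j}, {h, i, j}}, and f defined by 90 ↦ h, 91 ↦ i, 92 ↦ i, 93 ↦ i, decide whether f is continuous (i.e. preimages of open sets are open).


f is NOT continuous.

Compute f^{-1}(U) for each U ∈ τ_Y:
  U = ∅: f^{-1}(U) = ∅ ∈ τ_X ✓.
  U = {h}: f^{-1}(U) = {90} ∉ τ_X ✗.
  U = {h, j}: f^{-1}(U) = {90} ∉ τ_X ✗.
  U = {h, i, j}: f^{-1}(U) = {90, 91, 92, 93} ∈ τ_X ✓.
Found U = {h} with f^{-1}(U) = {90} not in τ_X. Therefore f is NOT continuous.


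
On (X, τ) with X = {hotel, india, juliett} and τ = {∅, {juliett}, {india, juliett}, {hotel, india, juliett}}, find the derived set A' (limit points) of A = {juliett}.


A' = {hotel, india}

For each x ∈ X, list the open sets U ∈ τ with x ∈ U, then check whether U ∩ (A ∖ {x}) ≠ ∅ for every such U.
  x = hotel: opens ∋ x are {hotel, india, juliett}; each meets A ∖ {hotel}, so x IS a limit point.
  x = india: opens ∋ x are {india, juliett}, {hotel, india, juliett}; each meets A ∖ {india}, so x IS a limit point.
  x = juliett: open {juliett} ∋ x has {juliett} ∩ (A ∖ {juliett}) = ∅, so x is NOT a limit point.
Collecting: A' = {hotel, india}.


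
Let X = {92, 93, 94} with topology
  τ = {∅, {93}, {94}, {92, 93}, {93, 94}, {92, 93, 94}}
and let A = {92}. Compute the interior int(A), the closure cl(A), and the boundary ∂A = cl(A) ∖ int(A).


int(A) = ∅, cl(A) = {92}, ∂A = {92}.

Closed sets in (X, τ) are complements of opens:
  closed(X, τ) = {∅, {92}, {94}, {92, 93}, {92, 94}, {92, 93, 94}}.
int(A) = ⋃ {U ∈ τ : U ⊆ A}. Opens contained in A: ∅.
Taking the union of these: int(A) = ∅.
cl(A) = ⋂ {C closed : A ⊆ C}. Closed sets containing A: {92}, {92, 93}, {92, 94}, {92, 93, 94}.
Intersecting these: cl(A) = {92}.
∂A = cl(A) ∖ int(A) = {92} ∖ ∅ = {92}.


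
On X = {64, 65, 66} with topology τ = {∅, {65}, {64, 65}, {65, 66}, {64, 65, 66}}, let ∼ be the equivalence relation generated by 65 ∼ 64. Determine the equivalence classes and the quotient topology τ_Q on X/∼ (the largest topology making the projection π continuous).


X/∼ = {[64=65], [66]}; |τ_Q| = 3.

Equivalence classes: [64=65], [66].
Quotient map π: X → X/∼ sends 64 ↦ [64=65], 65 ↦ [64=65], 66 ↦ [66].
For each subset V ⊆ X/∼, compute π^{-1}(V) ⊆ X and check whether π^{-1}(V) ∈ τ. V is open in τ_Q iff π^{-1}(V) ∈ τ.
  V = {}: π^{-1}(V) = ∅ ∈ τ ✓.
  V = {[64=65]}: π^{-1}(V) = {64, 65} ∈ τ ✓.
  V = {[66]}: π^{-1}(V) = {66} ∉ τ ✗.
  V = {[64=65], [66]}: π^{-1}(V) = {64, 65, 66} ∈ τ ✓.
Open sets in the quotient: τ_Q = {{}, {[64=65]}, {[64=65], [66]}} (3 elements).


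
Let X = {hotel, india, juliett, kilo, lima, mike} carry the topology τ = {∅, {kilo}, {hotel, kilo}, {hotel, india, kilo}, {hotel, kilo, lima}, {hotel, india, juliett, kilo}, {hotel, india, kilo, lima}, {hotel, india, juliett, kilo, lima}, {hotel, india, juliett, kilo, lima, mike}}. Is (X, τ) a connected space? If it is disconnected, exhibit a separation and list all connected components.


(X, τ) is connected.

Find clopen sets (U ∈ τ with X ∖ U ∈ τ):
  U = ∅, X ∖ U = {hotel, india, juliett, kilo, lima, mike} — both open, so U is clopen.
  U = {hotel, india, juliett, kilo, lima, mike}, X ∖ U = ∅ — both open, so U is clopen.
Only trivial clopens (∅ and X) exist, so (X, τ) is connected.
Compute connected components by grouping points that agree on all clopens:
  component: {hotel, india, juliett, kilo, lima, mike}


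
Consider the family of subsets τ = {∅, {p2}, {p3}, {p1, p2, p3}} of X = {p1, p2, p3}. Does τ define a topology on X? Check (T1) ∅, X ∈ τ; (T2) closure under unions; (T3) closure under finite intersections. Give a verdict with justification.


τ is NOT a topology on X.

Axiom (T1): ∅ ∈ τ? Yes; X ∈ τ? Yes.
Axiom (T2/T3): check pairwise unions and intersections of members of τ.
Counterexample for (T2): {p2} ∪ {p3} = {p2, p3} ∉ τ. Therefore τ is NOT a topology.


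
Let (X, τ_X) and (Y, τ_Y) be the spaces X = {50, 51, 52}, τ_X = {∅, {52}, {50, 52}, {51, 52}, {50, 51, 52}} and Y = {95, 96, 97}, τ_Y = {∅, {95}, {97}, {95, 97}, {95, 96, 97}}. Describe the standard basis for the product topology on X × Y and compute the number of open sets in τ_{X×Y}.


Basis B = {∅ × ∅, {52} × {95}, {52} × {97}, {50, 52} × {95}, {50, 52} × {97}, {51, 52} × {95}, {51, 52} × {97}, {52} × {95, 97}, {50, 51, 52} × {95}, {50, 51, 52} × {97}, {52} × {95, 96, 97}, {50, 52} × {95, 97}, {51, 52} × {95, 97}, {50, 52} × {95, 96, 97}, {50, 51, 52} × {95, 97}, {51, 52} × {95, 96, 97}, {50, 51, 52} × {95, 96, 97}}; |τ_{X×Y}| = 50.

Enumerate products U × V with U ∈ τ_X, V ∈ τ_Y (deduplicated):
  ∅ × ∅ = {} (∅)
  {52} × {95} = {(52,95)}
  {52} × {97} = {(52,97)}
  {50, 52} × {95} = {(50,95), (52,95)}
  {50, 52} × {97} = {(50,97), (52,97)}
  {51, 52} × {95} = {(51,95), (52,95)}
  {51, 52} × {97} = {(51,97), (52,97)}
  {52} × {95, 97} = {(52,95), (52,97)}
  {50, 51, 52} × {95} = {(50,95), (51,95), (52,95)}
  {50, 51, 52} × {97} = {(50,97), (51,97), (52,97)}
  {52} × {95, 96, 97} = {(52,95), (52,96), (52,97)}
  {50, 52} × {95, 97} = {(50,95), (50,97), (52,95), (52,97)}
  {51, 52} × {95, 97} = {(51,95), (51,97), (52,95), (52,97)}
  {50, 52} × {95, 96, 97} = {(50,95), (50,96), (50,97), (52,95), (52,96), (52,97)}
  {50, 51, 52} × {95, 97} = {(50,95), (50,97), (51,95), (51,97), (52,95), (52,97)}
  {51, 52} × {95, 96, 97} = {(51,95), (51,96), (51,97), (52,95), (52,96), (52,97)}
  {50, 51, 52} × {95, 96, 97} = {(50,95), (50,96), (50,97), (51,95), (51,96), (51,97), (52,95), (52,96), (52,97)}
These 17 distinct sets form the basis B.
Close under arbitrary unions to get τ_{X×Y}; counting gives |τ_{X×Y}| = 50.


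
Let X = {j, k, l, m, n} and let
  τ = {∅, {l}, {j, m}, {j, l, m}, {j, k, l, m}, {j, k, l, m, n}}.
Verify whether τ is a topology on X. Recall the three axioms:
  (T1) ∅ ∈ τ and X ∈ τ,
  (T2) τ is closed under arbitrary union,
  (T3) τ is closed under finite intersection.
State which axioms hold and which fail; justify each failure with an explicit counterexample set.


τ IS a topology on X.

Axiom (T1): ∅ ∈ τ? Yes; X ∈ τ? Yes.
Axiom (T2/T3): check pairwise unions and intersections of members of τ.
All pairwise intersections and unions checked — each lies in τ. Therefore τ satisfies (T1), (T2), (T3): it IS a topology on X.


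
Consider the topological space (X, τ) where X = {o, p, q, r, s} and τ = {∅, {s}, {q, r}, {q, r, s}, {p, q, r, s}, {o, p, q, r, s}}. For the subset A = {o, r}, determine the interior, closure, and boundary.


int(A) = ∅, cl(A) = {o, p, q, r}, ∂A = {o, p, q, r}.

Closed sets in (X, τ) are complements of opens:
  closed(X, τ) = {∅, {o}, {o, p}, {o, p, s}, {o, p, q, r}, {o, p, q, r, s}}.
int(A) = ⋃ {U ∈ τ : U ⊆ A}. Opens contained in A: ∅.
Taking the union of these: int(A) = ∅.
cl(A) = ⋂ {C closed : A ⊆ C}. Closed sets containing A: {o, p, q, r}, {o, p, q, r, s}.
Intersecting these: cl(A) = {o, p, q, r}.
∂A = cl(A) ∖ int(A) = {o, p, q, r} ∖ ∅ = {o, p, q, r}.


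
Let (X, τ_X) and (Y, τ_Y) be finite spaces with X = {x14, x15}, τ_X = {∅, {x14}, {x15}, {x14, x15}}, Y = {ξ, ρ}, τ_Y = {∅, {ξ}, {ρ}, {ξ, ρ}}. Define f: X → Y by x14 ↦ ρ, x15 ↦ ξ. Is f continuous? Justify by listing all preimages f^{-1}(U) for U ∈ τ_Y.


f IS continuous.

Compute f^{-1}(U) for each U ∈ τ_Y:
  U = ∅: f^{-1}(U) = ∅ ∈ τ_X ✓.
  U = {ξ}: f^{-1}(U) = {x15} ∈ τ_X ✓.
  U = {ρ}: f^{-1}(U) = {x14} ∈ τ_X ✓.
  U = {ξ, ρ}: f^{-1}(U) = {x14, x15} ∈ τ_X ✓.
Every preimage lies in τ_X, so f IS continuous.


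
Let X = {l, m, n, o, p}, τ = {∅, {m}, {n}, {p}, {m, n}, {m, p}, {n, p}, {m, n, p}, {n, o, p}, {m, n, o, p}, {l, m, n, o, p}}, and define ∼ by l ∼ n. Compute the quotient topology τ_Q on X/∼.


X/∼ = {[l=n], [m], [o], [p]}; |τ_Q| = 5.

Equivalence classes: [l=n], [m], [o], [p].
Quotient map π: X → X/∼ sends l ↦ [l=n], m ↦ [m], n ↦ [l=n], o ↦ [o], p ↦ [p].
For each subset V ⊆ X/∼, compute π^{-1}(V) ⊆ X and check whether π^{-1}(V) ∈ τ. V is open in τ_Q iff π^{-1}(V) ∈ τ.
  V = {}: π^{-1}(V) = ∅ ∈ τ ✓.
  V = {[l=n]}: π^{-1}(V) = {l, n} ∉ τ ✗.
  V = {[m]}: π^{-1}(V) = {m} ∈ τ ✓.
  V = {[l=n], [m]}: π^{-1}(V) = {l, m, n} ∉ τ ✗.
  V = {[o]}: π^{-1}(V) = {o} ∉ τ ✗.
  V = {[l=n], [o]}: π^{-1}(V) = {l, n, o} ∉ τ ✗.
  V = {[m], [o]}: π^{-1}(V) = {m, o} ∉ τ ✗.
  V = {[l=n], [m], [o]}: π^{-1}(V) = {l, m, n, o} ∉ τ ✗.
  V = {[p]}: π^{-1}(V) = {p} ∈ τ ✓.
  V = {[l=n], [p]}: π^{-1}(V) = {l, n, p} ∉ τ ✗.
  V = {[m], [p]}: π^{-1}(V) = {m, p} ∈ τ ✓.
  V = {[l=n], [m], [p]}: π^{-1}(V) = {l, m, n, p} ∉ τ ✗.
  V = {[o], [p]}: π^{-1}(V) = {o, p} ∉ τ ✗.
  V = {[l=n], [o], [p]}: π^{-1}(V) = {l, n, o, p} ∉ τ ✗.
  V = {[m], [o], [p]}: π^{-1}(V) = {m, o, p} ∉ τ ✗.
  V = {[l=n], [m], [o], [p]}: π^{-1}(V) = {l, m, n, o, p} ∈ τ ✓.
Open sets in the quotient: τ_Q = {{}, {[m]}, {[p]}, {[m], [p]}, {[l=n], [m], [o], [p]}} (5 elements).


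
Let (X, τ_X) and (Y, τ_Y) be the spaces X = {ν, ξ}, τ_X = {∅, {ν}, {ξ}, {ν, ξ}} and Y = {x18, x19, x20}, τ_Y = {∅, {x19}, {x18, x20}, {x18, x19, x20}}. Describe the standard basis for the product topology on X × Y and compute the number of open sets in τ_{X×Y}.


Basis B = {∅ × ∅, {ν} × {x19}, {ξ} × {x19}, {ν} × {x18, x20}, {ν, ξ} × {x19}, {ξ} × {x18, x20}, {ν} × {x18, x19, x20}, {ξ} × {x18, x19, x20}, {ν, ξ} × {x18, x20}, {ν, ξ} × {x18, x19, x20}}; |τ_{X×Y}| = 16.

Enumerate products U × V with U ∈ τ_X, V ∈ τ_Y (deduplicated):
  ∅ × ∅ = {} (∅)
  {ν} × {x19} = {(ν,x19)}
  {ξ} × {x19} = {(ξ,x19)}
  {ν} × {x18, x20} = {(ν,x18), (ν,x20)}
  {ν, ξ} × {x19} = {(ν,x19), (ξ,x19)}
  {ξ} × {x18, x20} = {(ξ,x18), (ξ,x20)}
  {ν} × {x18, x19, x20} = {(ν,x18), (ν,x19), (ν,x20)}
  {ξ} × {x18, x19, x20} = {(ξ,x18), (ξ,x19), (ξ,x20)}
  {ν, ξ} × {x18, x20} = {(ν,x18), (ν,x20), (ξ,x18), (ξ,x20)}
  {ν, ξ} × {x18, x19, x20} = {(ν,x18), (ν,x19), (ν,x20), (ξ,x18), (ξ,x19), (ξ,x20)}
These 10 distinct sets form the basis B.
Close under arbitrary unions to get τ_{X×Y}; counting gives |τ_{X×Y}| = 16.


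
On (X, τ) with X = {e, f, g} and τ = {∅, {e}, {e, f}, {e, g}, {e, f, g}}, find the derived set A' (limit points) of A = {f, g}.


A' = ∅

For each x ∈ X, list the open sets U ∈ τ with x ∈ U, then check whether U ∩ (A ∖ {x}) ≠ ∅ for every such U.
  x = e: open {e} ∋ x has {e} ∩ (A ∖ {e}) = ∅, so x is NOT a limit point.
  x = f: open {e, f} ∋ x has {e, f} ∩ (A ∖ {f}) = ∅, so x is NOT a limit point.
  x = g: open {e, g} ∋ x has {e, g} ∩ (A ∖ {g}) = ∅, so x is NOT a limit point.
Collecting: A' = ∅.


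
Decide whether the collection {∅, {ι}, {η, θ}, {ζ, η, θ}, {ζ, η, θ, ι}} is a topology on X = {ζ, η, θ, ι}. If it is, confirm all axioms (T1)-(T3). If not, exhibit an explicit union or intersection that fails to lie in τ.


τ is NOT a topology on X.

Axiom (T1): ∅ ∈ τ? Yes; X ∈ τ? Yes.
Axiom (T2/T3): check pairwise unions and intersections of members of τ.
Counterexample for (T2): {ι} ∪ {η, θ} = {η, θ, ι} ∉ τ. Therefore τ is NOT a topology.


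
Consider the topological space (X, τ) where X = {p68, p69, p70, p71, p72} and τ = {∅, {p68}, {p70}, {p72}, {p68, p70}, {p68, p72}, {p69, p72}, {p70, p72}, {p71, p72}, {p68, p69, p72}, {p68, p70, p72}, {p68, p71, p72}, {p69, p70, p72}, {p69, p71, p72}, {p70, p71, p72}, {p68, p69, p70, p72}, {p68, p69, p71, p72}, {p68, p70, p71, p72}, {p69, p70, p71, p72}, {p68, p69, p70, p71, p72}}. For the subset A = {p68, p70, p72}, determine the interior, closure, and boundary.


int(A) = {p68, p70, p72}, cl(A) = {p68, p69, p70, p71, p72}, ∂A = {p69, p71}.

Closed sets in (X, τ) are complements of opens:
  closed(X, τ) = {∅, {p68}, {p69}, {p70}, {p71}, {p68, p69}, {p68, p70}, {p68, p71}, {p69, p70}, {p69, p71}, {p70, p71}, {p68, p69, p70}, {p68, p69, p71}, {p68, p70, p71}, {p69, p70, p71}, {p69, p71, p72}, {p68, p69, p70, p71}, {p68, p69, p71, p72}, {p69, p70, p71, p72}, {p68, p69, p70, p71, p72}}.
int(A) = ⋃ {U ∈ τ : U ⊆ A}. Opens contained in A: ∅, {p68}, {p70}, {p72}, {p68, p70}, {p68, p72}, {p70, p72}, {p68, p70, p72}.
Taking the union of these: int(A) = {p68, p70, p72}.
cl(A) = ⋂ {C closed : A ⊆ C}. Closed sets containing A: {p68, p69, p70, p71, p72}.
Intersecting these: cl(A) = {p68, p69, p70, p71, p72}.
∂A = cl(A) ∖ int(A) = {p68, p69, p70, p71, p72} ∖ {p68, p70, p72} = {p69, p71}.


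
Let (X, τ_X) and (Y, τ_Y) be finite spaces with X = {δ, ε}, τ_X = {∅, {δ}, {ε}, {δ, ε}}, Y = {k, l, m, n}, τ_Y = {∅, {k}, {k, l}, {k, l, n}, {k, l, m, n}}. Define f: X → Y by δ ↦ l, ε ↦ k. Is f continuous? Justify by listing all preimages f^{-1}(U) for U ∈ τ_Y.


f IS continuous.

Compute f^{-1}(U) for each U ∈ τ_Y:
  U = ∅: f^{-1}(U) = ∅ ∈ τ_X ✓.
  U = {k}: f^{-1}(U) = {ε} ∈ τ_X ✓.
  U = {k, l}: f^{-1}(U) = {δ, ε} ∈ τ_X ✓.
  U = {k, l, n}: f^{-1}(U) = {δ, ε} ∈ τ_X ✓.
  U = {k, l, m, n}: f^{-1}(U) = {δ, ε} ∈ τ_X ✓.
Every preimage lies in τ_X, so f IS continuous.


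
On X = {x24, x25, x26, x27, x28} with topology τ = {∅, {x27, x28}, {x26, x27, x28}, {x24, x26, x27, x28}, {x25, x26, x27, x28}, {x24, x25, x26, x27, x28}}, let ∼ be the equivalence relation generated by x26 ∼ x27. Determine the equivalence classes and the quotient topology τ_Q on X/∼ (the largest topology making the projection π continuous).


X/∼ = {[x24], [x25], [x26=x27], [x28]}; |τ_Q| = 5.

Equivalence classes: [x24], [x25], [x26=x27], [x28].
Quotient map π: X → X/∼ sends x24 ↦ [x24], x25 ↦ [x25], x26 ↦ [x26=x27], x27 ↦ [x26=x27], x28 ↦ [x28].
For each subset V ⊆ X/∼, compute π^{-1}(V) ⊆ X and check whether π^{-1}(V) ∈ τ. V is open in τ_Q iff π^{-1}(V) ∈ τ.
  V = {}: π^{-1}(V) = ∅ ∈ τ ✓.
  V = {[x24]}: π^{-1}(V) = {x24} ∉ τ ✗.
  V = {[x25]}: π^{-1}(V) = {x25} ∉ τ ✗.
  V = {[x24], [x25]}: π^{-1}(V) = {x24, x25} ∉ τ ✗.
  V = {[x26=x27]}: π^{-1}(V) = {x26, x27} ∉ τ ✗.
  V = {[x24], [x26=x27]}: π^{-1}(V) = {x24, x26, x27} ∉ τ ✗.
  V = {[x25], [x26=x27]}: π^{-1}(V) = {x25, x26, x27} ∉ τ ✗.
  V = {[x24], [x25], [x26=x27]}: π^{-1}(V) = {x24, x25, x26, x27} ∉ τ ✗.
  V = {[x28]}: π^{-1}(V) = {x28} ∉ τ ✗.
  V = {[x24], [x28]}: π^{-1}(V) = {x24, x28} ∉ τ ✗.
  V = {[x25], [x28]}: π^{-1}(V) = {x25, x28} ∉ τ ✗.
  V = {[x24], [x25], [x28]}: π^{-1}(V) = {x24, x25, x28} ∉ τ ✗.
  V = {[x26=x27], [x28]}: π^{-1}(V) = {x26, x27, x28} ∈ τ ✓.
  V = {[x24], [x26=x27], [x28]}: π^{-1}(V) = {x24, x26, x27, x28} ∈ τ ✓.
  V = {[x25], [x26=x27], [x28]}: π^{-1}(V) = {x25, x26, x27, x28} ∈ τ ✓.
  V = {[x24], [x25], [x26=x27], [x28]}: π^{-1}(V) = {x24, x25, x26, x27, x28} ∈ τ ✓.
Open sets in the quotient: τ_Q = {{}, {[x26=x27], [x28]}, {[x24], [x26=x27], [x28]}, {[x25], [x26=x27], [x28]}, {[x24], [x25], [x26=x27], [x28]}} (5 elements).


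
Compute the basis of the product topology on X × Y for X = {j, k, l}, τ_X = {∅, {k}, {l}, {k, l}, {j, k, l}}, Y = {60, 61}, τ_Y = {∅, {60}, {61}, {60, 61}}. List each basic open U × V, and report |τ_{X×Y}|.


Basis B = {∅ × ∅, {k} × {60}, {k} × {61}, {l} × {60}, {l} × {61}, {k} × {60, 61}, {k, l} × {60}, {k, l} × {61}, {l} × {60, 61}, {j, k, l} × {60}, {j, k, l} × {61}, {k, l} × {60, 61}, {j, k, l} × {60, 61}}; |τ_{X×Y}| = 25.

Enumerate products U × V with U ∈ τ_X, V ∈ τ_Y (deduplicated):
  ∅ × ∅ = {} (∅)
  {k} × {60} = {(k,60)}
  {k} × {61} = {(k,61)}
  {l} × {60} = {(l,60)}
  {l} × {61} = {(l,61)}
  {k} × {60, 61} = {(k,60), (k,61)}
  {k, l} × {60} = {(k,60), (l,60)}
  {k, l} × {61} = {(k,61), (l,61)}
  {l} × {60, 61} = {(l,60), (l,61)}
  {j, k, l} × {60} = {(j,60), (k,60), (l,60)}
  {j, k, l} × {61} = {(j,61), (k,61), (l,61)}
  {k, l} × {60, 61} = {(k,60), (k,61), (l,60), (l,61)}
  {j, k, l} × {60, 61} = {(j,60), (j,61), (k,60), (k,61), (l,60), (l,61)}
These 13 distinct sets form the basis B.
Close under arbitrary unions to get τ_{X×Y}; counting gives |τ_{X×Y}| = 25.
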